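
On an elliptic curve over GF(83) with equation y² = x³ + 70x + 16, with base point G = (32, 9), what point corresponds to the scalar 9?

(29, 46)

Repeated addition: build up to 9G.
2G: tangent at (32, 9): λ = (3·32² + 70)/(2·9) ≡ 71/18. 18⁻¹ ≡ 60 (mod 83) since 18·60 = 1080 ≡ 1, so λ ≡ 71·60 ≡ 27.
  x = λ² - 32 - 32 = 729 - 64 ≡ 1; y = λ·(32 - 1) - 9 ≡ 81. → (1, 81)
3G: (1, 81) + (32, 9). λ = (9 - 81)/(32 - 1) ≡ 11/31 mod 83. 31⁻¹ ≡ 75 (mod 83), so λ ≡ 78.
  x = λ² - 1 - 32 = 6084 - 33 ≡ 75; y = λ·(1 - 75) - 81 ≡ 40. → (75, 40)
4G: (75, 40) + (32, 9). λ = (9 - 40)/(32 - 75) ≡ 52/40 mod 83. 40⁻¹ ≡ 27 (mod 83), so λ ≡ 76.
  x = λ² - 75 - 32 = 5776 - 107 ≡ 25; y = λ·(75 - 25) - 40 ≡ 25. → (25, 25)
5G: (25, 25) + (32, 9). λ = (9 - 25)/(32 - 25) ≡ 67/7 mod 83. 7⁻¹ ≡ 12 (mod 83), so λ ≡ 57.
  x = λ² - 25 - 32 = 3249 - 57 ≡ 38; y = λ·(25 - 38) - 25 ≡ 64. → (38, 64)
6G: (38, 64) + (32, 9). λ = (9 - 64)/(32 - 38) ≡ 28/77 mod 83. 77⁻¹ ≡ 69 (mod 83) since 77·69 = 5313 ≡ 1, so λ ≡ 23.
  x = λ² - 38 - 32 = 529 - 70 ≡ 44; y = λ·(38 - 44) - 64 ≡ 47. → (44, 47)
7G: (44, 47) + (32, 9). λ = (9 - 47)/(32 - 44) ≡ 45/71 mod 83. 71⁻¹ ≡ 76 (mod 83), so λ ≡ 17.
  x = λ² - 44 - 32 = 289 - 76 ≡ 47; y = λ·(44 - 47) - 47 ≡ 68. → (47, 68)
8G: (47, 68) + (32, 9). λ = (9 - 68)/(32 - 47) ≡ 24/68 mod 83. 68⁻¹ ≡ 11 (mod 83), so λ ≡ 15.
  x = λ² - 47 - 32 = 225 - 79 ≡ 63; y = λ·(47 - 63) - 68 ≡ 24. → (63, 24)
9G: (63, 24) + (32, 9). λ = (9 - 24)/(32 - 63) ≡ 68/52 mod 83. 52⁻¹ ≡ 8 (mod 83) since 52·8 = 416 ≡ 1, so λ ≡ 46.
  x = λ² - 63 - 32 = 2116 - 95 ≡ 29; y = λ·(63 - 29) - 24 ≡ 46. → (29, 46)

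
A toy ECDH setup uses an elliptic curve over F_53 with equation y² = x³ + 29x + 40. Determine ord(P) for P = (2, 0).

2

2P: (2, 0) + (2, 0): same x and y₁ ≡ -y₂, so the sum is the point at infinity.
2P = the point at infinity, so the order is 2.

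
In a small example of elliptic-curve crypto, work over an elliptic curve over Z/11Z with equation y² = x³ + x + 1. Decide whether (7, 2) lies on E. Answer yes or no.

y² = 2² ≡ 4; x³ + 1x + 1 = 351 ≡ 10 (mod 11). 4 ≠ 10.

no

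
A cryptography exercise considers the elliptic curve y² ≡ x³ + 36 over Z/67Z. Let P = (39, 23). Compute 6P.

Repeated addition: build up to 6P.
2P: tangent at (39, 23): λ = (3·39² + 0)/(2·23) ≡ 7/46. 46⁻¹ ≡ 51 (mod 67) since 46·51 = 2346 ≡ 1, so λ ≡ 7·51 ≡ 22.
  x = λ² - 39 - 39 = 484 - 78 ≡ 4; y = λ·(39 - 4) - 23 ≡ 10. → (4, 10)
3P: (4, 10) + (39, 23). λ = (23 - 10)/(39 - 4) ≡ 13/35 mod 67. 35⁻¹ ≡ 23 (mod 67) since 35·23 = 805 ≡ 1, so λ ≡ 31.
  x = λ² - 4 - 39 = 961 - 43 ≡ 47; y = λ·(4 - 47) - 10 ≡ 64. → (47, 64)
4P: (47, 64) + (39, 23). λ = (23 - 64)/(39 - 47) ≡ 26/59 mod 67. 59⁻¹ ≡ 25 (mod 67), so λ ≡ 47.
  x = λ² - 47 - 39 = 2209 - 86 ≡ 46; y = λ·(47 - 46) - 64 ≡ 50. → (46, 50)
5P: (46, 50) + (39, 23). λ = (23 - 50)/(39 - 46) ≡ 40/60 mod 67. 60⁻¹ ≡ 19 (mod 67), so λ ≡ 23.
  x = λ² - 46 - 39 = 529 - 85 ≡ 42; y = λ·(46 - 42) - 50 ≡ 42. → (42, 42)
6P: (42, 42) + (39, 23). λ = (23 - 42)/(39 - 42) ≡ 48/64 mod 67. 64⁻¹ ≡ 22 (mod 67), so λ ≡ 51.
  x = λ² - 42 - 39 = 2601 - 81 ≡ 41; y = λ·(42 - 41) - 42 ≡ 9. → (41, 9)

(41, 9)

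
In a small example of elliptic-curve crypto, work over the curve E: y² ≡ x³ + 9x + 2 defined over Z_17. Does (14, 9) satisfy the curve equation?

y² = 9² ≡ 13; x³ + 9x + 2 = 2872 ≡ 16 (mod 17). 13 ≠ 16.

no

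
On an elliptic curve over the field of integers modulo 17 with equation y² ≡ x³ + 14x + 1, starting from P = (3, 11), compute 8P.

(15, 4)

Repeated addition: build up to 8P.
2P: tangent at (3, 11): λ = (3·3² + 14)/(2·11) ≡ 7/5. 5⁻¹ ≡ 7 (mod 17), so λ ≡ 7·7 ≡ 15.
  x = λ² - 3 - 3 = 225 - 6 ≡ 15; y = λ·(3 - 15) - 11 ≡ 13. → (15, 13)
3P: (15, 13) + (3, 11). λ = (11 - 13)/(3 - 15) ≡ 15/5 mod 17. 5⁻¹ ≡ 7 (mod 17) since 5·7 = 35 ≡ 1, so λ ≡ 3.
  x = λ² - 15 - 3 = 9 - 18 ≡ 8; y = λ·(15 - 8) - 13 ≡ 8. → (8, 8)
4P: (8, 8) + (3, 11). λ = (11 - 8)/(3 - 8) ≡ 3/12 mod 17. 12⁻¹ ≡ 10 (mod 17) since 12·10 = 120 ≡ 1, so λ ≡ 13.
  x = λ² - 8 - 3 = 169 - 11 ≡ 5; y = λ·(8 - 5) - 8 ≡ 14. → (5, 14)
5P: (5, 14) + (3, 11). λ = (11 - 14)/(3 - 5) ≡ 14/15 mod 17. 15⁻¹ ≡ 8 (mod 17) since 15·8 = 120 ≡ 1, so λ ≡ 10.
  x = λ² - 5 - 3 = 100 - 8 ≡ 7; y = λ·(5 - 7) - 14 ≡ 0. → (7, 0)
6P: (7, 0) + (3, 11). λ = (11 - 0)/(3 - 7) ≡ 11/13 mod 17. 13⁻¹ ≡ 4 (mod 17), so λ ≡ 10.
  x = λ² - 7 - 3 = 100 - 10 ≡ 5; y = λ·(7 - 5) - 0 ≡ 3. → (5, 3)
7P: (5, 3) + (3, 11). λ = (11 - 3)/(3 - 5) ≡ 8/15 mod 17. 15⁻¹ ≡ 8 (mod 17), so λ ≡ 13.
  x = λ² - 5 - 3 = 169 - 8 ≡ 8; y = λ·(5 - 8) - 3 ≡ 9. → (8, 9)
8P: (8, 9) + (3, 11). λ = (11 - 9)/(3 - 8) ≡ 2/12 mod 17. 12⁻¹ ≡ 10 (mod 17) since 12·10 = 120 ≡ 1, so λ ≡ 3.
  x = λ² - 8 - 3 = 9 - 11 ≡ 15; y = λ·(8 - 15) - 9 ≡ 4. → (15, 4)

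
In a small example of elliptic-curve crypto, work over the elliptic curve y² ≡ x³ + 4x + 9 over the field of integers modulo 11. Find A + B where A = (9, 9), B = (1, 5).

(4, 10)

(9, 9) + (1, 5). λ = (5 - 9)/(1 - 9) ≡ 7/3 mod 11. 3⁻¹ ≡ 4 (mod 11), so λ ≡ 6.
  x = λ² - 9 - 1 = 36 - 10 ≡ 4; y = λ·(9 - 4) - 9 ≡ 10. → (4, 10)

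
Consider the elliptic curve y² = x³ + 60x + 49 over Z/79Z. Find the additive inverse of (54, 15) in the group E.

(54, 64)

-(54, 15) = (54, -15 mod 79) = (54, 64).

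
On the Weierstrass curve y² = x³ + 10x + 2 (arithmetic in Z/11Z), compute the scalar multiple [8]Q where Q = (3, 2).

Repeated addition: build up to 8Q.
2Q: tangent at (3, 2): λ = (3·3² + 10)/(2·2) ≡ 4/4. 4⁻¹ ≡ 3 (mod 11), so λ ≡ 4·3 ≡ 1.
  x = λ² - 3 - 3 = 1 - 6 ≡ 6; y = λ·(3 - 6) - 2 ≡ 6. → (6, 6)
3Q: (6, 6) + (3, 2). λ = (2 - 6)/(3 - 6) ≡ 7/8 mod 11. 8⁻¹ ≡ 7 (mod 11), so λ ≡ 5.
  x = λ² - 6 - 3 = 25 - 9 ≡ 5; y = λ·(6 - 5) - 6 ≡ 10. → (5, 10)
4Q: (5, 10) + (3, 2). λ = (2 - 10)/(3 - 5) ≡ 3/9 mod 11. 9⁻¹ ≡ 5 (mod 11), so λ ≡ 4.
  x = λ² - 5 - 3 = 16 - 8 ≡ 8; y = λ·(5 - 8) - 10 ≡ 0. → (8, 0)
5Q: (8, 0) + (3, 2). λ = (2 - 0)/(3 - 8) ≡ 2/6 mod 11. 6⁻¹ ≡ 2 (mod 11), so λ ≡ 4.
  x = λ² - 8 - 3 = 16 - 11 ≡ 5; y = λ·(8 - 5) - 0 ≡ 1. → (5, 1)
6Q: (5, 1) + (3, 2). λ = (2 - 1)/(3 - 5) ≡ 1/9 mod 11. 9⁻¹ ≡ 5 (mod 11), so λ ≡ 5.
  x = λ² - 5 - 3 = 25 - 8 ≡ 6; y = λ·(5 - 6) - 1 ≡ 5. → (6, 5)
7Q: (6, 5) + (3, 2). λ = (2 - 5)/(3 - 6) ≡ 8/8 mod 11. 8⁻¹ ≡ 7 (mod 11), so λ ≡ 1.
  x = λ² - 6 - 3 = 1 - 9 ≡ 3; y = λ·(6 - 3) - 5 ≡ 9. → (3, 9)
8Q: (3, 9) + (3, 2): same x and y₁ ≡ -y₂, so the sum is O.

O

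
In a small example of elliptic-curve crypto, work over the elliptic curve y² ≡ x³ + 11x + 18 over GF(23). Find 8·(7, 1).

(10, 1)

Write P = (7, 1).
Repeated addition: build up to 8P.
2P: tangent at (7, 1): λ = (3·7² + 11)/(2·1) ≡ 20/2. 2⁻¹ ≡ 12 (mod 23), so λ ≡ 20·12 ≡ 10.
  x = λ² - 7 - 7 = 100 - 14 ≡ 17; y = λ·(7 - 17) - 1 ≡ 14. → (17, 14)
3P: (17, 14) + (7, 1). λ = (1 - 14)/(7 - 17) ≡ 10/13 mod 23. 13⁻¹ ≡ 16 (mod 23), so λ ≡ 22.
  x = λ² - 17 - 7 = 484 - 24 ≡ 0; y = λ·(17 - 0) - 14 ≡ 15. → (0, 15)
4P: (0, 15) + (7, 1). λ = (1 - 15)/(7 - 0) ≡ 9/7 mod 23. 7⁻¹ ≡ 10 (mod 23), so λ ≡ 21.
  x = λ² - 0 - 7 = 441 - 7 ≡ 20; y = λ·(0 - 20) - 15 ≡ 2. → (20, 2)
5P: (20, 2) + (7, 1). λ = (1 - 2)/(7 - 20) ≡ 22/10 mod 23. 10⁻¹ ≡ 7 (mod 23), so λ ≡ 16.
  x = λ² - 20 - 7 = 256 - 27 ≡ 22; y = λ·(20 - 22) - 2 ≡ 12. → (22, 12)
6P: (22, 12) + (7, 1). λ = (1 - 12)/(7 - 22) ≡ 12/8 mod 23. 8⁻¹ ≡ 3 (mod 23), so λ ≡ 13.
  x = λ² - 22 - 7 = 169 - 29 ≡ 2; y = λ·(22 - 2) - 12 ≡ 18. → (2, 18)
7P: (2, 18) + (7, 1). λ = (1 - 18)/(7 - 2) ≡ 6/5 mod 23. 5⁻¹ ≡ 14 (mod 23), so λ ≡ 15.
  x = λ² - 2 - 7 = 225 - 9 ≡ 9; y = λ·(2 - 9) - 18 ≡ 15. → (9, 15)
8P: (9, 15) + (7, 1). λ = (1 - 15)/(7 - 9) ≡ 9/21 mod 23. 21⁻¹ ≡ 11 (mod 23) since 21·11 = 231 ≡ 1, so λ ≡ 7.
  x = λ² - 9 - 7 = 49 - 16 ≡ 10; y = λ·(9 - 10) - 15 ≡ 1. → (10, 1)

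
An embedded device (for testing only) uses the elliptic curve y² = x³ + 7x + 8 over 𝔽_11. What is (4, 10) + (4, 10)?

tangent at (4, 10): λ = (3·4² + 7)/(2·10) ≡ 0/9. 9⁻¹ ≡ 5 (mod 11) since 9·5 = 45 ≡ 1, so λ ≡ 0·5 ≡ 0.
  x = λ² - 4 - 4 = 0 - 8 ≡ 3; y = λ·(4 - 3) - 10 ≡ 1. → (3, 1)

(3, 1)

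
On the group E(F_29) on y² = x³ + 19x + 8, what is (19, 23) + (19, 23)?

(20, 6)

tangent at (19, 23): λ = (3·19² + 19)/(2·23) ≡ 0/17. 17⁻¹ ≡ 12 (mod 29) since 17·12 = 204 ≡ 1, so λ ≡ 0·12 ≡ 0.
  x = λ² - 19 - 19 = 0 - 38 ≡ 20; y = λ·(19 - 20) - 23 ≡ 6. → (20, 6)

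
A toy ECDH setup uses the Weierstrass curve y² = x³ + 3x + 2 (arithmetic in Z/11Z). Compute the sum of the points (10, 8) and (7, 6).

(10, 8) + (7, 6). λ = (6 - 8)/(7 - 10) ≡ 9/8 mod 11. 8⁻¹ ≡ 7 (mod 11), so λ ≡ 8.
  x = λ² - 10 - 7 = 64 - 17 ≡ 3; y = λ·(10 - 3) - 8 ≡ 4. → (3, 4)

(3, 4)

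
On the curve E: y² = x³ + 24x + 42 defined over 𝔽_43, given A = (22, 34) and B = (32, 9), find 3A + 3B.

First 3A:
Repeated addition: build up to 3A.
2A: tangent at (22, 34): λ = (3·22² + 24)/(2·34) ≡ 14/25. 25⁻¹ ≡ 31 (mod 43) since 25·31 = 775 ≡ 1, so λ ≡ 14·31 ≡ 4.
  x = λ² - 22 - 22 = 16 - 44 ≡ 15; y = λ·(22 - 15) - 34 ≡ 37. → (15, 37)
3A: (15, 37) + (22, 34). λ = (34 - 37)/(22 - 15) ≡ 40/7 mod 43. 7⁻¹ ≡ 37 (mod 43) since 7·37 = 259 ≡ 1, so λ ≡ 18.
  x = λ² - 15 - 22 = 324 - 37 ≡ 29; y = λ·(15 - 29) - 37 ≡ 12. → (29, 12)
3A = (29, 12).
Next 3B:
Repeated addition: build up to 3B.
2B: tangent at (32, 9): λ = (3·32² + 24)/(2·9) ≡ 0/18. 18⁻¹ ≡ 12 (mod 43), so λ ≡ 0·12 ≡ 0.
  x = λ² - 32 - 32 = 0 - 64 ≡ 22; y = λ·(32 - 22) - 9 ≡ 34. → (22, 34)
3B: (22, 34) + (32, 9). λ = (9 - 34)/(32 - 22) ≡ 18/10 mod 43. 10⁻¹ ≡ 13 (mod 43) since 10·13 = 130 ≡ 1, so λ ≡ 19.
  x = λ² - 22 - 32 = 361 - 54 ≡ 6; y = λ·(22 - 6) - 34 ≡ 12. → (6, 12)
3B = (6, 12).
Finally 3A + 3B:
(29, 12) + (6, 12). λ = (12 - 12)/(6 - 29) ≡ 0/20 mod 43. 20⁻¹ ≡ 28 (mod 43), so λ ≡ 0.
  x = λ² - 29 - 6 = 0 - 35 ≡ 8; y = λ·(29 - 8) - 12 ≡ 31. → (8, 31)

(8, 31)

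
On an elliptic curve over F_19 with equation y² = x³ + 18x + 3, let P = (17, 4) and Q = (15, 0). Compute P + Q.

(17, 4) + (15, 0). λ = (0 - 4)/(15 - 17) ≡ 15/17 mod 19. 17⁻¹ ≡ 9 (mod 19), so λ ≡ 2.
  x = λ² - 17 - 15 = 4 - 32 ≡ 10; y = λ·(17 - 10) - 4 ≡ 10. → (10, 10)

(10, 10)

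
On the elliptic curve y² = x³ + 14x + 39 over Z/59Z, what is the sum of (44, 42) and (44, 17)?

The two points share x = 44 and their y-coordinates satisfy 42 + 17 ≡ 0 (mod 59), so they are inverses. Their sum is ∞.

O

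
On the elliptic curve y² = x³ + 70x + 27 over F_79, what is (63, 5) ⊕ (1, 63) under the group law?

(25, 41)

(63, 5) + (1, 63). λ = (63 - 5)/(1 - 63) ≡ 58/17 mod 79. 17⁻¹ ≡ 14 (mod 79) since 17·14 = 238 ≡ 1, so λ ≡ 22.
  x = λ² - 63 - 1 = 484 - 64 ≡ 25; y = λ·(63 - 25) - 5 ≡ 41. → (25, 41)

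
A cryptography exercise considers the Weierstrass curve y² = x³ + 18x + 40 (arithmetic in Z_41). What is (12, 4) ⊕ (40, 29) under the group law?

(12, 4) + (40, 29). λ = (29 - 4)/(40 - 12) ≡ 25/28 mod 41. 28⁻¹ ≡ 22 (mod 41), so λ ≡ 17.
  x = λ² - 12 - 40 = 289 - 52 ≡ 32; y = λ·(12 - 32) - 4 ≡ 25. → (32, 25)

(32, 25)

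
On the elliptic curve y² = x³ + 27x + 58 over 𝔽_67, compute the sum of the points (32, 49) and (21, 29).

(9, 5)

(32, 49) + (21, 29). λ = (29 - 49)/(21 - 32) ≡ 47/56 mod 67. 56⁻¹ ≡ 6 (mod 67), so λ ≡ 14.
  x = λ² - 32 - 21 = 196 - 53 ≡ 9; y = λ·(32 - 9) - 49 ≡ 5. → (9, 5)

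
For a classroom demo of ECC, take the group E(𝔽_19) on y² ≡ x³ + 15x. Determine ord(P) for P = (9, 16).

2P: tangent at (9, 16): λ = (3·9² + 15)/(2·16) ≡ 11/13. 13⁻¹ ≡ 3 (mod 19), so λ ≡ 11·3 ≡ 14.
  x = λ² - 9 - 9 = 196 - 18 ≡ 7; y = λ·(9 - 7) - 16 ≡ 12. → (7, 12)
3P: (7, 12) + (9, 16). λ = (16 - 12)/(9 - 7) ≡ 4/2 mod 19. 2⁻¹ ≡ 10 (mod 19), so λ ≡ 2.
  x = λ² - 7 - 9 = 4 - 16 ≡ 7; y = λ·(7 - 7) - 12 ≡ 7. → (7, 7)
4P: (7, 7) + (9, 16). λ = (16 - 7)/(9 - 7) ≡ 9/2 mod 19. 2⁻¹ ≡ 10 (mod 19), so λ ≡ 14.
  x = λ² - 7 - 9 = 196 - 16 ≡ 9; y = λ·(7 - 9) - 7 ≡ 3. → (9, 3)
5P: (9, 3) + (9, 16): same x and y₁ ≡ -y₂, so the sum is O.
5P = O, so the order is 5.

5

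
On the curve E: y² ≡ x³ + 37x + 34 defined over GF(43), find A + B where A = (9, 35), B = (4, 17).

(9, 35) + (4, 17). λ = (17 - 35)/(4 - 9) ≡ 25/38 mod 43. 38⁻¹ ≡ 17 (mod 43), so λ ≡ 38.
  x = λ² - 9 - 4 = 1444 - 13 ≡ 12; y = λ·(9 - 12) - 35 ≡ 23. → (12, 23)

(12, 23)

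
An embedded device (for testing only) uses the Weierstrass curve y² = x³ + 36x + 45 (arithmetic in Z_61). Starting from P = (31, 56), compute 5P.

(14, 11)

Double-and-add on 5 = (101)₂. Start with P = (31, 56) for the leading 1-bit.
double: tangent at (31, 56): λ = (3·31² + 36)/(2·56) ≡ 52/51. 51⁻¹ ≡ 6 (mod 61), so λ ≡ 52·6 ≡ 7.
  x = λ² - 31 - 31 = 49 - 62 ≡ 48; y = λ·(31 - 48) - 56 ≡ 8. → (48, 8)
double: tangent at (48, 8): λ = (3·48² + 36)/(2·8) ≡ 55/16. 16⁻¹ ≡ 42 (mod 61), so λ ≡ 55·42 ≡ 53.
  x = λ² - 48 - 48 = 2809 - 96 ≡ 29; y = λ·(48 - 29) - 8 ≡ 23. → (29, 23)
add P: (29, 23) + (31, 56). λ = (56 - 23)/(31 - 29) ≡ 33/2 mod 61. 2⁻¹ ≡ 31 (mod 61), so λ ≡ 47.
  x = λ² - 29 - 31 = 2209 - 60 ≡ 14; y = λ·(29 - 14) - 23 ≡ 11. → (14, 11)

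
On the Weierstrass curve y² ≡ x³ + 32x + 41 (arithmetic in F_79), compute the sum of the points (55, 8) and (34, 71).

(78, 61)

(55, 8) + (34, 71). λ = (71 - 8)/(34 - 55) ≡ 63/58 mod 79. 58⁻¹ ≡ 15 (mod 79), so λ ≡ 76.
  x = λ² - 55 - 34 = 5776 - 89 ≡ 78; y = λ·(55 - 78) - 8 ≡ 61. → (78, 61)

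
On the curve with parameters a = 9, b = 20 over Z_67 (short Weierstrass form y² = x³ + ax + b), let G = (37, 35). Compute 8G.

Double-and-add on 8 = (1000)₂. Start with G = (37, 35) for the leading 1-bit.
double: tangent at (37, 35): λ = (3·37² + 9)/(2·35) ≡ 29/3. 3⁻¹ ≡ 45 (mod 67) since 3·45 = 135 ≡ 1, so λ ≡ 29·45 ≡ 32.
  x = λ² - 37 - 37 = 1024 - 74 ≡ 12; y = λ·(37 - 12) - 35 ≡ 28. → (12, 28)
double: tangent at (12, 28): λ = (3·12² + 9)/(2·28) ≡ 39/56. 56⁻¹ ≡ 6 (mod 67), so λ ≡ 39·6 ≡ 33.
  x = λ² - 12 - 12 = 1089 - 24 ≡ 60; y = λ·(12 - 60) - 28 ≡ 63. → (60, 63)
double: tangent at (60, 63): λ = (3·60² + 9)/(2·63) ≡ 22/59. 59⁻¹ ≡ 25 (mod 67) since 59·25 = 1475 ≡ 1, so λ ≡ 22·25 ≡ 14.
  x = λ² - 60 - 60 = 196 - 120 ≡ 9; y = λ·(60 - 9) - 63 ≡ 48. → (9, 48)

(9, 48)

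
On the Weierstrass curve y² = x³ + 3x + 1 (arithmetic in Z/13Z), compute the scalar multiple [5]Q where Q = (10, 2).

Double-and-add on 5 = (101)₂. Start with Q = (10, 2) for the leading 1-bit.
double: tangent at (10, 2): λ = (3·10² + 3)/(2·2) ≡ 4/4. 4⁻¹ ≡ 10 (mod 13), so λ ≡ 4·10 ≡ 1.
  x = λ² - 10 - 10 = 1 - 20 ≡ 7; y = λ·(10 - 7) - 2 ≡ 1. → (7, 1)
double: tangent at (7, 1): λ = (3·7² + 3)/(2·1) ≡ 7/2. 2⁻¹ ≡ 7 (mod 13) since 2·7 = 14 ≡ 1, so λ ≡ 7·7 ≡ 10.
  x = λ² - 7 - 7 = 100 - 14 ≡ 8; y = λ·(7 - 8) - 1 ≡ 2. → (8, 2)
add Q: (8, 2) + (10, 2). λ = (2 - 2)/(10 - 8) ≡ 0/2 mod 13. 2⁻¹ ≡ 7 (mod 13) since 2·7 = 14 ≡ 1, so λ ≡ 0.
  x = λ² - 8 - 10 = 0 - 18 ≡ 8; y = λ·(8 - 8) - 2 ≡ 11. → (8, 11)

(8, 11)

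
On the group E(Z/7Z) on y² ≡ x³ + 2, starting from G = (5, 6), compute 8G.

(5, 1)

Repeated addition: build up to 8G.
2G: tangent at (5, 6): λ = (3·5² + 0)/(2·6) ≡ 5/5. 5⁻¹ ≡ 3 (mod 7), so λ ≡ 5·3 ≡ 1.
  x = λ² - 5 - 5 = 1 - 10 ≡ 5; y = λ·(5 - 5) - 6 ≡ 1. → (5, 1)
3G: (5, 1) + (5, 6): same x and y₁ ≡ -y₂, so the sum is ∞.
4G: ∞ + (5, 6) = (5, 6) (identity).
5G: tangent at (5, 6): λ = (3·5² + 0)/(2·6) ≡ 5/5. 5⁻¹ ≡ 3 (mod 7), so λ ≡ 5·3 ≡ 1.
  x = λ² - 5 - 5 = 1 - 10 ≡ 5; y = λ·(5 - 5) - 6 ≡ 1. → (5, 1)
6G: (5, 1) + (5, 6): same x and y₁ ≡ -y₂, so the sum is ∞.
7G: ∞ + (5, 6) = (5, 6) (identity).
8G: tangent at (5, 6): λ = (3·5² + 0)/(2·6) ≡ 5/5. 5⁻¹ ≡ 3 (mod 7) since 5·3 = 15 ≡ 1, so λ ≡ 5·3 ≡ 1.
  x = λ² - 5 - 5 = 1 - 10 ≡ 5; y = λ·(5 - 5) - 6 ≡ 1. → (5, 1)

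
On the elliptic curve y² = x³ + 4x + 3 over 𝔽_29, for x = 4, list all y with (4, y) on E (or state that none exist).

5, 24

x³ + 4x + 3 = 83 ≡ 25 (mod 29).
Square roots of 25 mod 29: 5 and 24 (since 5² = 25 ≡ 25).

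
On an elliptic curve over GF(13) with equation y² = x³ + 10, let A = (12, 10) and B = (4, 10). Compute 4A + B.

First 4A:
Repeated addition: build up to 4A.
2A: tangent at (12, 10): λ = (3·12² + 0)/(2·10) ≡ 3/7. 7⁻¹ ≡ 2 (mod 13), so λ ≡ 3·2 ≡ 6.
  x = λ² - 12 - 12 = 36 - 24 ≡ 12; y = λ·(12 - 12) - 10 ≡ 3. → (12, 3)
3A: (12, 3) + (12, 10): same x and y₁ ≡ -y₂, so the sum is ∞.
4A: ∞ + (12, 10) = (12, 10) (identity).
4A = (12, 10).
Finally 4A + B:
(12, 10) + (4, 10). λ = (10 - 10)/(4 - 12) ≡ 0/5 mod 13. 5⁻¹ ≡ 8 (mod 13), so λ ≡ 0.
  x = λ² - 12 - 4 = 0 - 16 ≡ 10; y = λ·(12 - 10) - 10 ≡ 3. → (10, 3)

(10, 3)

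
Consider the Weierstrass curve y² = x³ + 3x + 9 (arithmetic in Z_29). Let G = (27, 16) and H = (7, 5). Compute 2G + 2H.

First 2G:
Repeated addition: build up to 2G.
2G: tangent at (27, 16): λ = (3·27² + 3)/(2·16) ≡ 15/3. 3⁻¹ ≡ 10 (mod 29), so λ ≡ 15·10 ≡ 5.
  x = λ² - 27 - 27 = 25 - 54 ≡ 0; y = λ·(27 - 0) - 16 ≡ 3. → (0, 3)
2G = (0, 3).
Next 2H:
Repeated addition: build up to 2H.
2H: tangent at (7, 5): λ = (3·7² + 3)/(2·5) ≡ 5/10. 10⁻¹ ≡ 3 (mod 29) since 10·3 = 30 ≡ 1, so λ ≡ 5·3 ≡ 15.
  x = λ² - 7 - 7 = 225 - 14 ≡ 8; y = λ·(7 - 8) - 5 ≡ 9. → (8, 9)
2H = (8, 9).
Finally 2G + 2H:
(0, 3) + (8, 9). λ = (9 - 3)/(8 - 0) ≡ 6/8 mod 29. 8⁻¹ ≡ 11 (mod 29) since 8·11 = 88 ≡ 1, so λ ≡ 8.
  x = λ² - 0 - 8 = 64 - 8 ≡ 27; y = λ·(0 - 27) - 3 ≡ 13. → (27, 13)

(27, 13)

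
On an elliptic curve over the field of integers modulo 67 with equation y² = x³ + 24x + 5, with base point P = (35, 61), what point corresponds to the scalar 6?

(41, 37)

Double-and-add on 6 = (110)₂. Start with P = (35, 61) for the leading 1-bit.
double: tangent at (35, 61): λ = (3·35² + 24)/(2·61) ≡ 14/55. 55⁻¹ ≡ 39 (mod 67), so λ ≡ 14·39 ≡ 10.
  x = λ² - 35 - 35 = 100 - 70 ≡ 30; y = λ·(35 - 30) - 61 ≡ 56. → (30, 56)
add P: (30, 56) + (35, 61). λ = (61 - 56)/(35 - 30) ≡ 5/5 mod 67. 5⁻¹ ≡ 27 (mod 67) since 5·27 = 135 ≡ 1, so λ ≡ 1.
  x = λ² - 30 - 35 = 1 - 65 ≡ 3; y = λ·(30 - 3) - 56 ≡ 38. → (3, 38)
double: tangent at (3, 38): λ = (3·3² + 24)/(2·38) ≡ 51/9. 9⁻¹ ≡ 15 (mod 67) since 9·15 = 135 ≡ 1, so λ ≡ 51·15 ≡ 28.
  x = λ² - 3 - 3 = 784 - 6 ≡ 41; y = λ·(3 - 41) - 38 ≡ 37. → (41, 37)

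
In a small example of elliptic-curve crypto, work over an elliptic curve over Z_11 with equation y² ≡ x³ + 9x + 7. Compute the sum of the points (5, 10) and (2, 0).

(5, 10) + (2, 0). λ = (0 - 10)/(2 - 5) ≡ 1/8 mod 11. 8⁻¹ ≡ 7 (mod 11), so λ ≡ 7.
  x = λ² - 5 - 2 = 49 - 7 ≡ 9; y = λ·(5 - 9) - 10 ≡ 6. → (9, 6)

(9, 6)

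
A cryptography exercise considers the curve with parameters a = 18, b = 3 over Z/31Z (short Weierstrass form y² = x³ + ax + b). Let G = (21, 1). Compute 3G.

Repeated addition: build up to 3G.
2G: tangent at (21, 1): λ = (3·21² + 18)/(2·1) ≡ 8/2. 2⁻¹ ≡ 16 (mod 31) since 2·16 = 32 ≡ 1, so λ ≡ 8·16 ≡ 4.
  x = λ² - 21 - 21 = 16 - 42 ≡ 5; y = λ·(21 - 5) - 1 ≡ 1. → (5, 1)
3G: (5, 1) + (21, 1). λ = (1 - 1)/(21 - 5) ≡ 0/16 mod 31. 16⁻¹ ≡ 2 (mod 31) since 16·2 = 32 ≡ 1, so λ ≡ 0.
  x = λ² - 5 - 21 = 0 - 26 ≡ 5; y = λ·(5 - 5) - 1 ≡ 30. → (5, 30)

(5, 30)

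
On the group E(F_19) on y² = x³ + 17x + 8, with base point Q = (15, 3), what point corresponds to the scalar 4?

Repeated addition: build up to 4Q.
2Q: tangent at (15, 3): λ = (3·15² + 17)/(2·3) ≡ 8/6. 6⁻¹ ≡ 16 (mod 19), so λ ≡ 8·16 ≡ 14.
  x = λ² - 15 - 15 = 196 - 30 ≡ 14; y = λ·(15 - 14) - 3 ≡ 11. → (14, 11)
3Q: (14, 11) + (15, 3). λ = (3 - 11)/(15 - 14) ≡ 11/1 mod 19. 1⁻¹ ≡ 1 (mod 19), so λ ≡ 11.
  x = λ² - 14 - 15 = 121 - 29 ≡ 16; y = λ·(14 - 16) - 11 ≡ 5. → (16, 5)
4Q: (16, 5) + (15, 3). λ = (3 - 5)/(15 - 16) ≡ 17/18 mod 19. 18⁻¹ ≡ 18 (mod 19), so λ ≡ 2.
  x = λ² - 16 - 15 = 4 - 31 ≡ 11; y = λ·(16 - 11) - 5 ≡ 5. → (11, 5)

(11, 5)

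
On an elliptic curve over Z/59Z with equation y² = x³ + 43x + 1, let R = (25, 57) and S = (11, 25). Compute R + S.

(21, 28)

(25, 57) + (11, 25). λ = (25 - 57)/(11 - 25) ≡ 27/45 mod 59. 45⁻¹ ≡ 21 (mod 59), so λ ≡ 36.
  x = λ² - 25 - 11 = 1296 - 36 ≡ 21; y = λ·(25 - 21) - 57 ≡ 28. → (21, 28)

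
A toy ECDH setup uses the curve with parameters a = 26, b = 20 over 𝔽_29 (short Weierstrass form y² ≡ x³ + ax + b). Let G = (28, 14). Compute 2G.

(2, 15)

tangent at (28, 14): λ = (3·28² + 26)/(2·14) ≡ 0/28. 28⁻¹ ≡ 28 (mod 29), so λ ≡ 0·28 ≡ 0.
  x = λ² - 28 - 28 = 0 - 56 ≡ 2; y = λ·(28 - 2) - 14 ≡ 15. → (2, 15)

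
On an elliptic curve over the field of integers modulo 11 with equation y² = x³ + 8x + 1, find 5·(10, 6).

Write P = (10, 6).
Double-and-add on 5 = (101)₂. Start with P = (10, 6) for the leading 1-bit.
double: tangent at (10, 6): λ = (3·10² + 8)/(2·6) ≡ 0/1. 1⁻¹ ≡ 1 (mod 11) since 1·1 = 1 ≡ 1, so λ ≡ 0·1 ≡ 0.
  x = λ² - 10 - 10 = 0 - 20 ≡ 2; y = λ·(10 - 2) - 6 ≡ 5. → (2, 5)
double: tangent at (2, 5): λ = (3·2² + 8)/(2·5) ≡ 9/10. 10⁻¹ ≡ 10 (mod 11), so λ ≡ 9·10 ≡ 2.
  x = λ² - 2 - 2 = 4 - 4 ≡ 0; y = λ·(2 - 0) - 5 ≡ 10. → (0, 10)
add P: (0, 10) + (10, 6). λ = (6 - 10)/(10 - 0) ≡ 7/10 mod 11. 10⁻¹ ≡ 10 (mod 11), so λ ≡ 4.
  x = λ² - 0 - 10 = 16 - 10 ≡ 6; y = λ·(0 - 6) - 10 ≡ 10. → (6, 10)

(6, 10)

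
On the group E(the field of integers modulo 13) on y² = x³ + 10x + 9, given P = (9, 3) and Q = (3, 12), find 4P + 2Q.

(6, 5)

First 4P:
Repeated addition: build up to 4P.
2P: tangent at (9, 3): λ = (3·9² + 10)/(2·3) ≡ 6/6. 6⁻¹ ≡ 11 (mod 13) since 6·11 = 66 ≡ 1, so λ ≡ 6·11 ≡ 1.
  x = λ² - 9 - 9 = 1 - 18 ≡ 9; y = λ·(9 - 9) - 3 ≡ 10. → (9, 10)
3P: (9, 10) + (9, 3): same x and y₁ ≡ -y₂, so the sum is O.
4P: O + (9, 3) = (9, 3) (identity).
4P = (9, 3).
Next 2Q:
Repeated addition: build up to 2Q.
2Q: tangent at (3, 12): λ = (3·3² + 10)/(2·12) ≡ 11/11. 11⁻¹ ≡ 6 (mod 13) since 11·6 = 66 ≡ 1, so λ ≡ 11·6 ≡ 1.
  x = λ² - 3 - 3 = 1 - 6 ≡ 8; y = λ·(3 - 8) - 12 ≡ 9. → (8, 9)
2Q = (8, 9).
Finally 4P + 2Q:
(9, 3) + (8, 9). λ = (9 - 3)/(8 - 9) ≡ 6/12 mod 13. 12⁻¹ ≡ 12 (mod 13) since 12·12 = 144 ≡ 1, so λ ≡ 7.
  x = λ² - 9 - 8 = 49 - 17 ≡ 6; y = λ·(9 - 6) - 3 ≡ 5. → (6, 5)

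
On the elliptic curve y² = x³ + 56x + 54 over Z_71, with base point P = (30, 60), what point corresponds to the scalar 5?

(52, 56)

Double-and-add on 5 = (101)₂. Start with P = (30, 60) for the leading 1-bit.
double: tangent at (30, 60): λ = (3·30² + 56)/(2·60) ≡ 58/49. 49⁻¹ ≡ 29 (mod 71) since 49·29 = 1421 ≡ 1, so λ ≡ 58·29 ≡ 49.
  x = λ² - 30 - 30 = 2401 - 60 ≡ 69; y = λ·(30 - 69) - 60 ≡ 17. → (69, 17)
double: tangent at (69, 17): λ = (3·69² + 56)/(2·17) ≡ 68/34. 34⁻¹ ≡ 23 (mod 71), so λ ≡ 68·23 ≡ 2.
  x = λ² - 69 - 69 = 4 - 138 ≡ 8; y = λ·(69 - 8) - 17 ≡ 34. → (8, 34)
add P: (8, 34) + (30, 60). λ = (60 - 34)/(30 - 8) ≡ 26/22 mod 71. 22⁻¹ ≡ 42 (mod 71), so λ ≡ 27.
  x = λ² - 8 - 30 = 729 - 38 ≡ 52; y = λ·(8 - 52) - 34 ≡ 56. → (52, 56)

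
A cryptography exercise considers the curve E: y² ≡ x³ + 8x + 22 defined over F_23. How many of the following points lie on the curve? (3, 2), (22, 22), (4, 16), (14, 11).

2

(3, 2): 2² ≡ 4, rhs ≡ 4 → on.
(22, 22): 22² ≡ 1, rhs ≡ 13 → off.
(4, 16): 16² ≡ 3, rhs ≡ 3 → on.
(14, 11): 11² ≡ 6, rhs ≡ 3 → off.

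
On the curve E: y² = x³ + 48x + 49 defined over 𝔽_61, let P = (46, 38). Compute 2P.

(45, 59)

tangent at (46, 38): λ = (3·46² + 48)/(2·38) ≡ 52/15. 15⁻¹ ≡ 57 (mod 61) since 15·57 = 855 ≡ 1, so λ ≡ 52·57 ≡ 36.
  x = λ² - 46 - 46 = 1296 - 92 ≡ 45; y = λ·(46 - 45) - 38 ≡ 59. → (45, 59)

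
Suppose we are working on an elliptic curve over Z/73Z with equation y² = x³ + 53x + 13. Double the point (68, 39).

tangent at (68, 39): λ = (3·68² + 53)/(2·39) ≡ 55/5. 5⁻¹ ≡ 44 (mod 73) since 5·44 = 220 ≡ 1, so λ ≡ 55·44 ≡ 11.
  x = λ² - 68 - 68 = 121 - 136 ≡ 58; y = λ·(68 - 58) - 39 ≡ 71. → (58, 71)

(58, 71)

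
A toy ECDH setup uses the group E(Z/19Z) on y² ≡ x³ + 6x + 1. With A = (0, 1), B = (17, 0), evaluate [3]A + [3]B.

First 3A:
Repeated addition: build up to 3A.
2A: tangent at (0, 1): λ = (3·0² + 6)/(2·1) ≡ 6/2. 2⁻¹ ≡ 10 (mod 19) since 2·10 = 20 ≡ 1, so λ ≡ 6·10 ≡ 3.
  x = λ² - 0 - 0 = 9 - 0 ≡ 9; y = λ·(0 - 9) - 1 ≡ 10. → (9, 10)
3A: (9, 10) + (0, 1). λ = (1 - 10)/(0 - 9) ≡ 10/10 mod 19. 10⁻¹ ≡ 2 (mod 19) since 10·2 = 20 ≡ 1, so λ ≡ 1.
  x = λ² - 9 - 0 = 1 - 9 ≡ 11; y = λ·(9 - 11) - 10 ≡ 7. → (11, 7)
3A = (11, 7).
Next 3B:
Repeated addition: build up to 3B.
2B: (17, 0) + (17, 0): same x and y₁ ≡ -y₂, so the sum is O.
3B: O + (17, 0) = (17, 0) (identity).
3B = (17, 0).
Finally 3A + 3B:
(11, 7) + (17, 0). λ = (0 - 7)/(17 - 11) ≡ 12/6 mod 19. 6⁻¹ ≡ 16 (mod 19), so λ ≡ 2.
  x = λ² - 11 - 17 = 4 - 28 ≡ 14; y = λ·(11 - 14) - 7 ≡ 6. → (14, 6)

(14, 6)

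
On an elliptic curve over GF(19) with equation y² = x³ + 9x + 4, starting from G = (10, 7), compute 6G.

Double-and-add on 6 = (110)₂. Start with G = (10, 7) for the leading 1-bit.
double: tangent at (10, 7): λ = (3·10² + 9)/(2·7) ≡ 5/14. 14⁻¹ ≡ 15 (mod 19), so λ ≡ 5·15 ≡ 18.
  x = λ² - 10 - 10 = 324 - 20 ≡ 0; y = λ·(10 - 0) - 7 ≡ 2. → (0, 2)
add G: (0, 2) + (10, 7). λ = (7 - 2)/(10 - 0) ≡ 5/10 mod 19. 10⁻¹ ≡ 2 (mod 19), so λ ≡ 10.
  x = λ² - 0 - 10 = 100 - 10 ≡ 14; y = λ·(0 - 14) - 2 ≡ 10. → (14, 10)
double: tangent at (14, 10): λ = (3·14² + 9)/(2·10) ≡ 8/1. 1⁻¹ ≡ 1 (mod 19) since 1·1 = 1 ≡ 1, so λ ≡ 8·1 ≡ 8.
  x = λ² - 14 - 14 = 64 - 28 ≡ 17; y = λ·(14 - 17) - 10 ≡ 4. → (17, 4)

(17, 4)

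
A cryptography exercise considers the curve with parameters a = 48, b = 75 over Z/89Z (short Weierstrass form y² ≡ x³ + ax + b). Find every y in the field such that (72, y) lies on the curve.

x³ + 48x + 75 = 376779 ≡ 42 (mod 89).
Square roots of 42 mod 89: 24 and 65 (since 24² = 576 ≡ 42).

24, 65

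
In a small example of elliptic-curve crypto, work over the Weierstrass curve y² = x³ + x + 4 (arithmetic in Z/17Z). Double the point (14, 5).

(5, 10)

tangent at (14, 5): λ = (3·14² + 1)/(2·5) ≡ 11/10. 10⁻¹ ≡ 12 (mod 17) since 10·12 = 120 ≡ 1, so λ ≡ 11·12 ≡ 13.
  x = λ² - 14 - 14 = 169 - 28 ≡ 5; y = λ·(14 - 5) - 5 ≡ 10. → (5, 10)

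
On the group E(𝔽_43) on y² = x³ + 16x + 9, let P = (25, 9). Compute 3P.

Repeated addition: build up to 3P.
2P: tangent at (25, 9): λ = (3·25² + 16)/(2·9) ≡ 42/18. 18⁻¹ ≡ 12 (mod 43), so λ ≡ 42·12 ≡ 31.
  x = λ² - 25 - 25 = 961 - 50 ≡ 8; y = λ·(25 - 8) - 9 ≡ 2. → (8, 2)
3P: (8, 2) + (25, 9). λ = (9 - 2)/(25 - 8) ≡ 7/17 mod 43. 17⁻¹ ≡ 38 (mod 43) since 17·38 = 646 ≡ 1, so λ ≡ 8.
  x = λ² - 8 - 25 = 64 - 33 ≡ 31; y = λ·(8 - 31) - 2 ≡ 29. → (31, 29)

(31, 29)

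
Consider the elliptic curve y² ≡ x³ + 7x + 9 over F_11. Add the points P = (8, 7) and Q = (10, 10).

(9, 8)

(8, 7) + (10, 10). λ = (10 - 7)/(10 - 8) ≡ 3/2 mod 11. 2⁻¹ ≡ 6 (mod 11) since 2·6 = 12 ≡ 1, so λ ≡ 7.
  x = λ² - 8 - 10 = 49 - 18 ≡ 9; y = λ·(8 - 9) - 7 ≡ 8. → (9, 8)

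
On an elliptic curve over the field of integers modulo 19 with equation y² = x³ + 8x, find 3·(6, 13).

(1, 16)

Write P = (6, 13).
Repeated addition: build up to 3P.
2P: tangent at (6, 13): λ = (3·6² + 8)/(2·13) ≡ 2/7. 7⁻¹ ≡ 11 (mod 19) since 7·11 = 77 ≡ 1, so λ ≡ 2·11 ≡ 3.
  x = λ² - 6 - 6 = 9 - 12 ≡ 16; y = λ·(6 - 16) - 13 ≡ 14. → (16, 14)
3P: (16, 14) + (6, 13). λ = (13 - 14)/(6 - 16) ≡ 18/9 mod 19. 9⁻¹ ≡ 17 (mod 19) since 9·17 = 153 ≡ 1, so λ ≡ 2.
  x = λ² - 16 - 6 = 4 - 22 ≡ 1; y = λ·(16 - 1) - 14 ≡ 16. → (1, 16)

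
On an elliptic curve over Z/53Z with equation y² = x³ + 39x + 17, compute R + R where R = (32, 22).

(36, 18)

tangent at (32, 22): λ = (3·32² + 39)/(2·22) ≡ 37/44. 44⁻¹ ≡ 47 (mod 53), so λ ≡ 37·47 ≡ 43.
  x = λ² - 32 - 32 = 1849 - 64 ≡ 36; y = λ·(32 - 36) - 22 ≡ 18. → (36, 18)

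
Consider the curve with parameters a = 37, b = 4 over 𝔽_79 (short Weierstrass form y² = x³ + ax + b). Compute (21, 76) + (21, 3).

The two points share x = 21 and their y-coordinates satisfy 76 + 3 ≡ 0 (mod 79), so they are inverses. Their sum is ∞.

O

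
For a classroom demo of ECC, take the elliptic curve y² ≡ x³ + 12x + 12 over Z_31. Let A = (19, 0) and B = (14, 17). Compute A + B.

(17, 18)

(19, 0) + (14, 17). λ = (17 - 0)/(14 - 19) ≡ 17/26 mod 31. 26⁻¹ ≡ 6 (mod 31), so λ ≡ 9.
  x = λ² - 19 - 14 = 81 - 33 ≡ 17; y = λ·(19 - 17) - 0 ≡ 18. → (17, 18)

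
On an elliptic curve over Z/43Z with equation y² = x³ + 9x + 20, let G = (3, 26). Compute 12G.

(32, 40)

Double-and-add on 12 = (1100)₂. Start with G = (3, 26) for the leading 1-bit.
double: tangent at (3, 26): λ = (3·3² + 9)/(2·26) ≡ 36/9. 9⁻¹ ≡ 24 (mod 43) since 9·24 = 216 ≡ 1, so λ ≡ 36·24 ≡ 4.
  x = λ² - 3 - 3 = 16 - 6 ≡ 10; y = λ·(3 - 10) - 26 ≡ 32. → (10, 32)
add G: (10, 32) + (3, 26). λ = (26 - 32)/(3 - 10) ≡ 37/36 mod 43. 36⁻¹ ≡ 6 (mod 43), so λ ≡ 7.
  x = λ² - 10 - 3 = 49 - 13 ≡ 36; y = λ·(10 - 36) - 32 ≡ 1. → (36, 1)
double: tangent at (36, 1): λ = (3·36² + 9)/(2·1) ≡ 27/2. 2⁻¹ ≡ 22 (mod 43), so λ ≡ 27·22 ≡ 35.
  x = λ² - 36 - 36 = 1225 - 72 ≡ 35; y = λ·(36 - 35) - 1 ≡ 34. → (35, 34)
double: tangent at (35, 34): λ = (3·35² + 9)/(2·34) ≡ 29/25. 25⁻¹ ≡ 31 (mod 43) since 25·31 = 775 ≡ 1, so λ ≡ 29·31 ≡ 39.
  x = λ² - 35 - 35 = 1521 - 70 ≡ 32; y = λ·(35 - 32) - 34 ≡ 40. → (32, 40)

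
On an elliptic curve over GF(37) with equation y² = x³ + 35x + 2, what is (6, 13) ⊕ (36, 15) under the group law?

(20, 28)

(6, 13) + (36, 15). λ = (15 - 13)/(36 - 6) ≡ 2/30 mod 37. 30⁻¹ ≡ 21 (mod 37) since 30·21 = 630 ≡ 1, so λ ≡ 5.
  x = λ² - 6 - 36 = 25 - 42 ≡ 20; y = λ·(6 - 20) - 13 ≡ 28. → (20, 28)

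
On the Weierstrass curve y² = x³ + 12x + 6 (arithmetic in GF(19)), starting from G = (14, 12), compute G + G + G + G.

Repeated addition: build up to 4G.
2G: tangent at (14, 12): λ = (3·14² + 12)/(2·12) ≡ 11/5. 5⁻¹ ≡ 4 (mod 19) since 5·4 = 20 ≡ 1, so λ ≡ 11·4 ≡ 6.
  x = λ² - 14 - 14 = 36 - 28 ≡ 8; y = λ·(14 - 8) - 12 ≡ 5. → (8, 5)
3G: (8, 5) + (14, 12). λ = (12 - 5)/(14 - 8) ≡ 7/6 mod 19. 6⁻¹ ≡ 16 (mod 19), so λ ≡ 17.
  x = λ² - 8 - 14 = 289 - 22 ≡ 1; y = λ·(8 - 1) - 5 ≡ 0. → (1, 0)
4G: (1, 0) + (14, 12). λ = (12 - 0)/(14 - 1) ≡ 12/13 mod 19. 13⁻¹ ≡ 3 (mod 19) since 13·3 = 39 ≡ 1, so λ ≡ 17.
  x = λ² - 1 - 14 = 289 - 15 ≡ 8; y = λ·(1 - 8) - 0 ≡ 14. → (8, 14)

(8, 14)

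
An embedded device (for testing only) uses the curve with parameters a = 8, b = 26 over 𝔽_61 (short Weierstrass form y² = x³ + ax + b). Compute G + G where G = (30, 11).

tangent at (30, 11): λ = (3·30² + 8)/(2·11) ≡ 24/22. 22⁻¹ ≡ 25 (mod 61) since 22·25 = 550 ≡ 1, so λ ≡ 24·25 ≡ 51.
  x = λ² - 30 - 30 = 2601 - 60 ≡ 40; y = λ·(30 - 40) - 11 ≡ 28. → (40, 28)

(40, 28)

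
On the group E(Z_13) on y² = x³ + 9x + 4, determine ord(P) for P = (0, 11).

2P: tangent at (0, 11): λ = (3·0² + 9)/(2·11) ≡ 9/9. 9⁻¹ ≡ 3 (mod 13), so λ ≡ 9·3 ≡ 1.
  x = λ² - 0 - 0 = 1 - 0 ≡ 1; y = λ·(0 - 1) - 11 ≡ 1. → (1, 1)
3P: (1, 1) + (0, 11). λ = (11 - 1)/(0 - 1) ≡ 10/12 mod 13. 12⁻¹ ≡ 12 (mod 13), so λ ≡ 3.
  x = λ² - 1 - 0 = 9 - 1 ≡ 8; y = λ·(1 - 8) - 1 ≡ 4. → (8, 4)
4P: (8, 4) + (0, 11). λ = (11 - 4)/(0 - 8) ≡ 7/5 mod 13. 5⁻¹ ≡ 8 (mod 13), so λ ≡ 4.
  x = λ² - 8 - 0 = 16 - 8 ≡ 8; y = λ·(8 - 8) - 4 ≡ 9. → (8, 9)
5P: (8, 9) + (0, 11). λ = (11 - 9)/(0 - 8) ≡ 2/5 mod 13. 5⁻¹ ≡ 8 (mod 13), so λ ≡ 3.
  x = λ² - 8 - 0 = 9 - 8 ≡ 1; y = λ·(8 - 1) - 9 ≡ 12. → (1, 12)
6P: (1, 12) + (0, 11). λ = (11 - 12)/(0 - 1) ≡ 12/12 mod 13. 12⁻¹ ≡ 12 (mod 13) since 12·12 = 144 ≡ 1, so λ ≡ 1.
  x = λ² - 1 - 0 = 1 - 1 ≡ 0; y = λ·(1 - 0) - 12 ≡ 2. → (0, 2)
7P: (0, 2) + (0, 11): same x and y₁ ≡ -y₂, so the sum is 𝒪.
7P = 𝒪, so the order is 7.

7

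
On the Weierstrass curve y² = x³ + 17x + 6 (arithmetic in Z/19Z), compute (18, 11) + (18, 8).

The two points share x = 18 and their y-coordinates satisfy 11 + 8 ≡ 0 (mod 19), so they are inverses. Their sum is O.

O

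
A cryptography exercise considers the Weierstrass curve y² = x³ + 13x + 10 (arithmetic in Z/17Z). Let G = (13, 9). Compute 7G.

(6, 10)

Repeated addition: build up to 7G.
2G: tangent at (13, 9): λ = (3·13² + 13)/(2·9) ≡ 10/1. 1⁻¹ ≡ 1 (mod 17), so λ ≡ 10·1 ≡ 10.
  x = λ² - 13 - 13 = 100 - 26 ≡ 6; y = λ·(13 - 6) - 9 ≡ 10. → (6, 10)
3G: (6, 10) + (13, 9). λ = (9 - 10)/(13 - 6) ≡ 16/7 mod 17. 7⁻¹ ≡ 5 (mod 17), so λ ≡ 12.
  x = λ² - 6 - 13 = 144 - 19 ≡ 6; y = λ·(6 - 6) - 10 ≡ 7. → (6, 7)
4G: (6, 7) + (13, 9). λ = (9 - 7)/(13 - 6) ≡ 2/7 mod 17. 7⁻¹ ≡ 5 (mod 17), so λ ≡ 10.
  x = λ² - 6 - 13 = 100 - 19 ≡ 13; y = λ·(6 - 13) - 7 ≡ 8. → (13, 8)
5G: (13, 8) + (13, 9): same x and y₁ ≡ -y₂, so the sum is O.
6G: O + (13, 9) = (13, 9) (identity).
7G: tangent at (13, 9): λ = (3·13² + 13)/(2·9) ≡ 10/1. 1⁻¹ ≡ 1 (mod 17), so λ ≡ 10·1 ≡ 10.
  x = λ² - 13 - 13 = 100 - 26 ≡ 6; y = λ·(13 - 6) - 9 ≡ 10. → (6, 10)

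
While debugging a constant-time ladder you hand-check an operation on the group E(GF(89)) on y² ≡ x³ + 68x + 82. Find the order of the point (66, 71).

5

2P: tangent at (66, 71): λ = (3·66² + 68)/(2·71) ≡ 53/53. 53⁻¹ ≡ 42 (mod 89) since 53·42 = 2226 ≡ 1, so λ ≡ 53·42 ≡ 1.
  x = λ² - 66 - 66 = 1 - 132 ≡ 47; y = λ·(66 - 47) - 71 ≡ 37. → (47, 37)
3P: (47, 37) + (66, 71). λ = (71 - 37)/(66 - 47) ≡ 34/19 mod 89. 19⁻¹ ≡ 75 (mod 89), so λ ≡ 58.
  x = λ² - 47 - 66 = 3364 - 113 ≡ 47; y = λ·(47 - 47) - 37 ≡ 52. → (47, 52)
4P: (47, 52) + (66, 71). λ = (71 - 52)/(66 - 47) ≡ 19/19 mod 89. 19⁻¹ ≡ 75 (mod 89), so λ ≡ 1.
  x = λ² - 47 - 66 = 1 - 113 ≡ 66; y = λ·(47 - 66) - 52 ≡ 18. → (66, 18)
5P: (66, 18) + (66, 71): same x and y₁ ≡ -y₂, so the sum is O.
5P = O, so the order is 5.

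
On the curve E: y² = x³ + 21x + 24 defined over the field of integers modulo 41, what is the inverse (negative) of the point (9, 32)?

-(9, 32) = (9, -32 mod 41) = (9, 9).

(9, 9)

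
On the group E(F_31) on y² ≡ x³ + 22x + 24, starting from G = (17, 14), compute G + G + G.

Repeated addition: build up to 3G.
2G: tangent at (17, 14): λ = (3·17² + 22)/(2·14) ≡ 21/28. 28⁻¹ ≡ 10 (mod 31) since 28·10 = 280 ≡ 1, so λ ≡ 21·10 ≡ 24.
  x = λ² - 17 - 17 = 576 - 34 ≡ 15; y = λ·(17 - 15) - 14 ≡ 3. → (15, 3)
3G: (15, 3) + (17, 14). λ = (14 - 3)/(17 - 15) ≡ 11/2 mod 31. 2⁻¹ ≡ 16 (mod 31) since 2·16 = 32 ≡ 1, so λ ≡ 21.
  x = λ² - 15 - 17 = 441 - 32 ≡ 6; y = λ·(15 - 6) - 3 ≡ 0. → (6, 0)

(6, 0)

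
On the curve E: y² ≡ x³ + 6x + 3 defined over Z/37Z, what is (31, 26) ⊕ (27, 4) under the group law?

(0, 15)

(31, 26) + (27, 4). λ = (4 - 26)/(27 - 31) ≡ 15/33 mod 37. 33⁻¹ ≡ 9 (mod 37), so λ ≡ 24.
  x = λ² - 31 - 27 = 576 - 58 ≡ 0; y = λ·(31 - 0) - 26 ≡ 15. → (0, 15)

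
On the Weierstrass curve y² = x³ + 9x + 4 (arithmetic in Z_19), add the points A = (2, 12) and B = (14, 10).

(12, 15)

(2, 12) + (14, 10). λ = (10 - 12)/(14 - 2) ≡ 17/12 mod 19. 12⁻¹ ≡ 8 (mod 19) since 12·8 = 96 ≡ 1, so λ ≡ 3.
  x = λ² - 2 - 14 = 9 - 16 ≡ 12; y = λ·(2 - 12) - 12 ≡ 15. → (12, 15)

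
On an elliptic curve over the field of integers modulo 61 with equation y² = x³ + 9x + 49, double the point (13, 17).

(38, 27)

tangent at (13, 17): λ = (3·13² + 9)/(2·17) ≡ 28/34. 34⁻¹ ≡ 9 (mod 61), so λ ≡ 28·9 ≡ 8.
  x = λ² - 13 - 13 = 64 - 26 ≡ 38; y = λ·(13 - 38) - 17 ≡ 27. → (38, 27)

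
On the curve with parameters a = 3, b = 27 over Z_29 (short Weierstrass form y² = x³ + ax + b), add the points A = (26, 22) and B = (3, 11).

(9, 0)

(26, 22) + (3, 11). λ = (11 - 22)/(3 - 26) ≡ 18/6 mod 29. 6⁻¹ ≡ 5 (mod 29), so λ ≡ 3.
  x = λ² - 26 - 3 = 9 - 29 ≡ 9; y = λ·(26 - 9) - 22 ≡ 0. → (9, 0)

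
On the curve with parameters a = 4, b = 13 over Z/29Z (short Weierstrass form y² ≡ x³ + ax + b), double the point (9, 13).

tangent at (9, 13): λ = (3·9² + 4)/(2·13) ≡ 15/26. 26⁻¹ ≡ 19 (mod 29), so λ ≡ 15·19 ≡ 24.
  x = λ² - 9 - 9 = 576 - 18 ≡ 7; y = λ·(9 - 7) - 13 ≡ 6. → (7, 6)

(7, 6)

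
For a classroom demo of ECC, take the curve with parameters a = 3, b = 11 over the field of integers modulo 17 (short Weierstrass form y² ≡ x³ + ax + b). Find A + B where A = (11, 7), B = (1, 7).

(11, 7) + (1, 7). λ = (7 - 7)/(1 - 11) ≡ 0/7 mod 17. 7⁻¹ ≡ 5 (mod 17), so λ ≡ 0.
  x = λ² - 11 - 1 = 0 - 12 ≡ 5; y = λ·(11 - 5) - 7 ≡ 10. → (5, 10)

(5, 10)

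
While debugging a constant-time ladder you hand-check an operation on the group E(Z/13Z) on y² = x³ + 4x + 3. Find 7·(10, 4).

Write Q = (10, 4).
Repeated addition: build up to 7Q.
2Q: tangent at (10, 4): λ = (3·10² + 4)/(2·4) ≡ 5/8. 8⁻¹ ≡ 5 (mod 13), so λ ≡ 5·5 ≡ 12.
  x = λ² - 10 - 10 = 144 - 20 ≡ 7; y = λ·(10 - 7) - 4 ≡ 6. → (7, 6)
3Q: (7, 6) + (10, 4). λ = (4 - 6)/(10 - 7) ≡ 11/3 mod 13. 3⁻¹ ≡ 9 (mod 13) since 3·9 = 27 ≡ 1, so λ ≡ 8.
  x = λ² - 7 - 10 = 64 - 17 ≡ 8; y = λ·(7 - 8) - 6 ≡ 12. → (8, 12)
4Q: (8, 12) + (10, 4). λ = (4 - 12)/(10 - 8) ≡ 5/2 mod 13. 2⁻¹ ≡ 7 (mod 13), so λ ≡ 9.
  x = λ² - 8 - 10 = 81 - 18 ≡ 11; y = λ·(8 - 11) - 12 ≡ 0. → (11, 0)
5Q: (11, 0) + (10, 4). λ = (4 - 0)/(10 - 11) ≡ 4/12 mod 13. 12⁻¹ ≡ 12 (mod 13) since 12·12 = 144 ≡ 1, so λ ≡ 9.
  x = λ² - 11 - 10 = 81 - 21 ≡ 8; y = λ·(11 - 8) - 0 ≡ 1. → (8, 1)
6Q: (8, 1) + (10, 4). λ = (4 - 1)/(10 - 8) ≡ 3/2 mod 13. 2⁻¹ ≡ 7 (mod 13), so λ ≡ 8.
  x = λ² - 8 - 10 = 64 - 18 ≡ 7; y = λ·(8 - 7) - 1 ≡ 7. → (7, 7)
7Q: (7, 7) + (10, 4). λ = (4 - 7)/(10 - 7) ≡ 10/3 mod 13. 3⁻¹ ≡ 9 (mod 13), so λ ≡ 12.
  x = λ² - 7 - 10 = 144 - 17 ≡ 10; y = λ·(7 - 10) - 7 ≡ 9. → (10, 9)

(10, 9)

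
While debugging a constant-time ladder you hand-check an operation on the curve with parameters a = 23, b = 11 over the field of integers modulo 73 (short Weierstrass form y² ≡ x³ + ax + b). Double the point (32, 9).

(33, 34)

tangent at (32, 9): λ = (3·32² + 23)/(2·9) ≡ 29/18. 18⁻¹ ≡ 69 (mod 73) since 18·69 = 1242 ≡ 1, so λ ≡ 29·69 ≡ 30.
  x = λ² - 32 - 32 = 900 - 64 ≡ 33; y = λ·(32 - 33) - 9 ≡ 34. → (33, 34)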